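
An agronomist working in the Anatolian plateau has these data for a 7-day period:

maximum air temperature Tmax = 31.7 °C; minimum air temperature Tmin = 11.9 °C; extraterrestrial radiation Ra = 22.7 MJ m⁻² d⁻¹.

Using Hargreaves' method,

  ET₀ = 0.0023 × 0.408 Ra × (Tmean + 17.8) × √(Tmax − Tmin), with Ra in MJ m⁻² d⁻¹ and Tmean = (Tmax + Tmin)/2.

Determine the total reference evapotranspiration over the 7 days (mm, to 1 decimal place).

Tmean = (31.7 + 11.9)/2 = 21.80 °C
0.408 Ra = 0.408 × 22.7 = 9.2616 mm/d equivalent
ET₀ = 0.0023 × 9.2616 × (21.80 + 17.8) × √19.8 = 0.0023 × 9.2616 × 39.60 × 4.4497 = 3.7535 mm/d
Over 7 days: 3.7535 × 7 = 26.275 mm

26.3 mm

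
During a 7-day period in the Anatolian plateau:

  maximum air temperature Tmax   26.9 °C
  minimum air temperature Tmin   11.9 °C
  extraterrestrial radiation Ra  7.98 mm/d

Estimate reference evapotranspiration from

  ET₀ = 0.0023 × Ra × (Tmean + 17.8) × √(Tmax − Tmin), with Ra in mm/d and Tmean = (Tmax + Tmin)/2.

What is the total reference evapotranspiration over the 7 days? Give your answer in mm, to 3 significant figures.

18.5 mm

Tmean = (26.9 + 11.9)/2 = 19.40 °C
ET₀ = 0.0023 × 7.98 × (19.40 + 17.8) × √15.0 = 0.0023 × 7.98 × 37.20 × 3.8730 = 2.6444 mm/d
Over 7 days: 2.6444 × 7 = 18.511 mm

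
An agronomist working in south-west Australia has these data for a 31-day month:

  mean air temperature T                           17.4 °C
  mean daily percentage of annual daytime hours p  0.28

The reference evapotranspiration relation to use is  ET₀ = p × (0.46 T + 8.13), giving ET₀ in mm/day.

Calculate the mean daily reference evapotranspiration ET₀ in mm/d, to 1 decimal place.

4.5 mm/d

ET₀ = 0.28 × (0.46 × 17.4 + 8.13) = 0.28 × 16.134 = 4.5175 mm/d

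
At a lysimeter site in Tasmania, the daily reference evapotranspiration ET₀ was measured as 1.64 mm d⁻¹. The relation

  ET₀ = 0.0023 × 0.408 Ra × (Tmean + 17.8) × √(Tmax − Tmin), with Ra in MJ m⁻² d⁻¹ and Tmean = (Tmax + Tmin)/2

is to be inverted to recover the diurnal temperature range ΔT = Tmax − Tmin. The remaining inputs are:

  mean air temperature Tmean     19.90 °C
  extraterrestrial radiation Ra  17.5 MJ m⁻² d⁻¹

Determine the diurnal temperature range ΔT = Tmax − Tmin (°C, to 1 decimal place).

7.0 °C

√ΔT = ET₀ / [0.0023 × 0.408 × Ra × (Tmean+17.8)] = 1.64 / (0.0023 × 7.1400 × 37.70) = 2.6490
ΔT = 2.6490² = 7.017 °C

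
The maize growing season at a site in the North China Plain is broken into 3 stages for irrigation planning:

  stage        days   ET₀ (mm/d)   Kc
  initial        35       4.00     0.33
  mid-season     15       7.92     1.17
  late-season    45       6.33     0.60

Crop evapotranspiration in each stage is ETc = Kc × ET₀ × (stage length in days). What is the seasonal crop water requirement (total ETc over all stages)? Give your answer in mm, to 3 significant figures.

initial: 0.33 × 4.00 × 35 = 46.20 mm
mid-season: 1.17 × 7.92 × 15 = 139.00 mm
late-season: 0.60 × 6.33 × 45 = 170.91 mm
Seasonal total = 356.11 mm

356 mm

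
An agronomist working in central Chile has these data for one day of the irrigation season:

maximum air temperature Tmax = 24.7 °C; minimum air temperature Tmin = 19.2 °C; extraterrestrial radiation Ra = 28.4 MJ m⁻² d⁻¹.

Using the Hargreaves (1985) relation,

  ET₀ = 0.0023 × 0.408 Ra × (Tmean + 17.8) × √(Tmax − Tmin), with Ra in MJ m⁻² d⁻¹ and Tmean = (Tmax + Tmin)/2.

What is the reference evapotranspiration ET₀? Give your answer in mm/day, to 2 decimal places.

2.48 mm/day

Tmean = (24.7 + 19.2)/2 = 21.95 °C
0.408 Ra = 0.408 × 28.4 = 11.5872 mm/d equivalent
ET₀ = 0.0023 × 11.5872 × (21.95 + 17.8) × √5.5 = 0.0023 × 11.5872 × 39.75 × 2.3452 = 2.4844 mm/d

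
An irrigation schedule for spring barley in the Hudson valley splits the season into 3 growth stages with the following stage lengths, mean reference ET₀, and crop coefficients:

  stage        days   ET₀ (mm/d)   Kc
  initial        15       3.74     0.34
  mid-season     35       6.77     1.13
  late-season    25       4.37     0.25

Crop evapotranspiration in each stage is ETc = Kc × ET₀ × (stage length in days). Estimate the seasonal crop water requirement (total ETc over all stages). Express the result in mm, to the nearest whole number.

initial: 0.34 × 3.74 × 15 = 19.07 mm
mid-season: 1.13 × 6.77 × 35 = 267.75 mm
late-season: 0.25 × 4.37 × 25 = 27.31 mm
Seasonal total = 314.13 mm

314 mm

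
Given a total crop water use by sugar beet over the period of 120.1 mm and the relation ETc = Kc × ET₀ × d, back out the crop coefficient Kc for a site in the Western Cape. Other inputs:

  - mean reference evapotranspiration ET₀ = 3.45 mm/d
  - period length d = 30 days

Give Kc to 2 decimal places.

ETc = Kc × ET₀ × d  ⇒  Kc = ETc / (ET₀ × d)
Kc = 120.1 / (3.45 × 30) = 120.1 / 103.50 = 1.1604

1.16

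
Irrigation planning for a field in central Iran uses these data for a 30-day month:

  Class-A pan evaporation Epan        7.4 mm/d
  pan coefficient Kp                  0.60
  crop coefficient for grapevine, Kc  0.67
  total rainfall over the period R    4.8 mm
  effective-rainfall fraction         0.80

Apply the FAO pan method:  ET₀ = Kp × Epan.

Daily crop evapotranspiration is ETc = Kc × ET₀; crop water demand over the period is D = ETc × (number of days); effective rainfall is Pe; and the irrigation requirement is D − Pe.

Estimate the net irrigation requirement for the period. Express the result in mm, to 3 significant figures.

ET₀ = 0.60 × 7.4 = 4.4400 mm/d
ETc = Kc × ET₀ = 0.67 × 4.4400 = 2.9748 mm/d
Crop demand D = ETc × 30 d = 2.9748 × 30 = 89.244 mm
Pe = 0.80 × 4.8 = 3.840 mm
D − Pe = 89.244 − 3.840 = 85.404 mm

85.4 mm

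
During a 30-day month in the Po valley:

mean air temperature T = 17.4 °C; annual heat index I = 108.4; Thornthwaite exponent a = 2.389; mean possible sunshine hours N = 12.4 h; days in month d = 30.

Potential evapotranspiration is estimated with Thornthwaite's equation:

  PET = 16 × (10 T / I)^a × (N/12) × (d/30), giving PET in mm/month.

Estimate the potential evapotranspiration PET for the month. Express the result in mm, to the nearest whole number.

51 mm

10T/I = 10 × 17.4 / 108.4 = 1.6052
(10T/I)^a = 1.6052^2.389 = 3.0975
Uncorrected PET = 16 × 3.0975 = 49.560 mm
Correction = (N/12)(d/30) = (12.4/12)(30/30) = 1.0333
PET = 49.560 × 1.0333 = 51.210 mm/month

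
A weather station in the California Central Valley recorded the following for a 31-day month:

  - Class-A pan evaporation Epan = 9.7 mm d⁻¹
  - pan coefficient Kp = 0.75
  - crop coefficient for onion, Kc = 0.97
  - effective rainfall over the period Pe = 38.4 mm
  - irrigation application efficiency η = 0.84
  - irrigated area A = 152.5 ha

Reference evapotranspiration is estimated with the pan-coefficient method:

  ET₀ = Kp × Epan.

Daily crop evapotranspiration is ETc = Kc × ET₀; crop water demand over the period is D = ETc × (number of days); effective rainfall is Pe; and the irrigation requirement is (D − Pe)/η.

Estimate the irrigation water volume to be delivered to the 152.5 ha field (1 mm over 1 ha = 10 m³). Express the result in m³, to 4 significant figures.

327400 m³

ET₀ = 0.75 × 9.7 = 7.2750 mm/d
ETc = Kc × ET₀ = 0.97 × 7.2750 = 7.0568 mm/d
Crop demand D = ETc × 31 d = 7.0568 × 31 = 218.761 mm
D − Pe = 218.761 − 38.4 = 180.361 mm
Gross irrigation = 180.361 / 0.84 = 214.715 mm
Volume = 214.715 mm × 152.5 ha × 10 = 327440.4 m³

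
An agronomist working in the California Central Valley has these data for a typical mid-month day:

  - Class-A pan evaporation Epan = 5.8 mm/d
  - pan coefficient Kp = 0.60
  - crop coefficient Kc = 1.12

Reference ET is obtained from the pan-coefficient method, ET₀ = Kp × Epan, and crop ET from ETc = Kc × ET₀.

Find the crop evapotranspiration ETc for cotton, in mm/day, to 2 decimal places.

3.90 mm/day

ET₀ = 0.60 × 5.8 = 3.4800 mm/d
ETc = Kc × ET₀ = 1.12 × 3.4800 = 3.8976 mm/d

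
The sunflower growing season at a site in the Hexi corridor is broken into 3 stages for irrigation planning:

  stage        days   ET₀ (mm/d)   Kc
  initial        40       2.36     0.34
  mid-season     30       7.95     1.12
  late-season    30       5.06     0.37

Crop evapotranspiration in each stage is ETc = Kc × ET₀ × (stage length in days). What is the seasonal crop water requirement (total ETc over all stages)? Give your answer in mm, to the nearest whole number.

355 mm

initial: 0.34 × 2.36 × 40 = 32.10 mm
mid-season: 1.12 × 7.95 × 30 = 267.12 mm
late-season: 0.37 × 5.06 × 30 = 56.17 mm
Seasonal total = 355.39 mm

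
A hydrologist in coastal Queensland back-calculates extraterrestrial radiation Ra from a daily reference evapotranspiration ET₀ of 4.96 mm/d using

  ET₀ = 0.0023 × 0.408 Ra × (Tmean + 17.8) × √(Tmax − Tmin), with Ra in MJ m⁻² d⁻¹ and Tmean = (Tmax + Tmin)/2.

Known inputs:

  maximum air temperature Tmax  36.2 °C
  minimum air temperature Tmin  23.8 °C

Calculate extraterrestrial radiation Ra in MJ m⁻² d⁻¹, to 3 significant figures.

Tmean = (36.2+23.8)/2 = 30.00 °C; ΔT = 12.4
Ra = ET₀ / [0.0023 × 0.408 × (Tmean+17.8) × √ΔT]
   = 4.96 / (0.0023 × 0.408 × 47.80 × 3.5214) = 31.402 MJ m⁻² d⁻¹

31.4 MJ m⁻² d⁻¹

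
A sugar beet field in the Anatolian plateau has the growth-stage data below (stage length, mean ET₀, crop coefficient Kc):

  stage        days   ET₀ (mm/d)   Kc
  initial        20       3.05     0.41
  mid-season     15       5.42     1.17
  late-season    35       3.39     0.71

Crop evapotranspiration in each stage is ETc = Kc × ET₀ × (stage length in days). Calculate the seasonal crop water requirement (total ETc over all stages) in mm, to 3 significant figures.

initial: 0.41 × 3.05 × 20 = 25.01 mm
mid-season: 1.17 × 5.42 × 15 = 95.12 mm
late-season: 0.71 × 3.39 × 35 = 84.24 mm
Seasonal total = 204.37 mm

204 mm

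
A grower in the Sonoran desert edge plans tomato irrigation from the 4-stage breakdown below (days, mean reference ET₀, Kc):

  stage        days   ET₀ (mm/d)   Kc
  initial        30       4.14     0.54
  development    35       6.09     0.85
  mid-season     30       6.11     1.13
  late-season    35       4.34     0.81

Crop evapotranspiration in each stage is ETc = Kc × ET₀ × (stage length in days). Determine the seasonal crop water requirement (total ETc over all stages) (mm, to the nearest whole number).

initial: 0.54 × 4.14 × 30 = 67.07 mm
development: 0.85 × 6.09 × 35 = 181.18 mm
mid-season: 1.13 × 6.11 × 30 = 207.13 mm
late-season: 0.81 × 4.34 × 35 = 123.04 mm
Seasonal total = 578.42 mm

578 mm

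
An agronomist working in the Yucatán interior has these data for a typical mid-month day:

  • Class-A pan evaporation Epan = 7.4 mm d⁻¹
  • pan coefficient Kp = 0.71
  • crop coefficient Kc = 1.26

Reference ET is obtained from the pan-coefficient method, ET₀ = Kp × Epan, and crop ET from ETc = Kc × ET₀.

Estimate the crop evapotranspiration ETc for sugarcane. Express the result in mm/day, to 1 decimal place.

6.6 mm/day

ET₀ = 0.71 × 7.4 = 5.2540 mm/d
ETc = Kc × ET₀ = 1.26 × 5.2540 = 6.6200 mm/d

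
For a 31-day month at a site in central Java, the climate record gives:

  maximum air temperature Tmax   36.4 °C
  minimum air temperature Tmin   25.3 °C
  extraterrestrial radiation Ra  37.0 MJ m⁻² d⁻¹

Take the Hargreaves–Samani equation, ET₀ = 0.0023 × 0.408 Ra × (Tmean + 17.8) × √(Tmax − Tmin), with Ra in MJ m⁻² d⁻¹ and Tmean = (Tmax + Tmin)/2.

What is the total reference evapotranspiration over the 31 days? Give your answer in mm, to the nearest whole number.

Tmean = (36.4 + 25.3)/2 = 30.85 °C
0.408 Ra = 0.408 × 37.0 = 15.0960 mm/d equivalent
ET₀ = 0.0023 × 15.0960 × (30.85 + 17.8) × √11.1 = 0.0023 × 15.0960 × 48.65 × 3.3317 = 5.6278 mm/d
Over 31 days: 5.6278 × 31 = 174.462 mm

174 mm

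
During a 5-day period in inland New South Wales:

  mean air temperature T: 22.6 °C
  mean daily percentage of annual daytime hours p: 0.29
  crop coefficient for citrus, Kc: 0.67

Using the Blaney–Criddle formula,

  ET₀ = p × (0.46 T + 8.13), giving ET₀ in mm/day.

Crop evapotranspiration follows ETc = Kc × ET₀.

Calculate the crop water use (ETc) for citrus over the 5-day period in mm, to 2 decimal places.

18.00 mm

ET₀ = 0.29 × (0.46 × 22.6 + 8.13) = 0.29 × 18.526 = 5.3725 mm/d
ETc = Kc × ET₀ = 0.67 × 5.3725 = 3.5996 mm/d
Over 5 days: 3.5996 × 5 = 17.998 mm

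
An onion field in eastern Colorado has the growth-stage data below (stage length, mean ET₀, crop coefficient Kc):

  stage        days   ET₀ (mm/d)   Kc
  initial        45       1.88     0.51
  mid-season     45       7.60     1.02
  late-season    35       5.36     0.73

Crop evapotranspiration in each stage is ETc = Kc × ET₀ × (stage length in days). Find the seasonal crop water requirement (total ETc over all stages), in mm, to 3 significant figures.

initial: 0.51 × 1.88 × 45 = 43.15 mm
mid-season: 1.02 × 7.60 × 45 = 348.84 mm
late-season: 0.73 × 5.36 × 35 = 136.95 mm
Seasonal total = 528.94 mm

529 mm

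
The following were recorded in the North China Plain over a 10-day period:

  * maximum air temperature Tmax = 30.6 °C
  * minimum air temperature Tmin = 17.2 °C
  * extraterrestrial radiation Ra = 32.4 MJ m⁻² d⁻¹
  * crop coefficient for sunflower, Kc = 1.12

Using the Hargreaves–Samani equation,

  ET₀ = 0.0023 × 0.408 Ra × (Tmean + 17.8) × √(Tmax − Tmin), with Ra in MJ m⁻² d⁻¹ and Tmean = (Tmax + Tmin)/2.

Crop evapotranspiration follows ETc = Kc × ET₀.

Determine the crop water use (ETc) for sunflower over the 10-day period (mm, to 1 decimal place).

52.0 mm

Tmean = (30.6 + 17.2)/2 = 23.90 °C
0.408 Ra = 0.408 × 32.4 = 13.2192 mm/d equivalent
ET₀ = 0.0023 × 13.2192 × (23.90 + 17.8) × √13.4 = 0.0023 × 13.2192 × 41.70 × 3.6606 = 4.6411 mm/d
ETc = Kc × ET₀ = 1.12 × 4.6411 = 5.1980 mm/d
Over 10 days: 5.1980 × 10 = 51.980 mm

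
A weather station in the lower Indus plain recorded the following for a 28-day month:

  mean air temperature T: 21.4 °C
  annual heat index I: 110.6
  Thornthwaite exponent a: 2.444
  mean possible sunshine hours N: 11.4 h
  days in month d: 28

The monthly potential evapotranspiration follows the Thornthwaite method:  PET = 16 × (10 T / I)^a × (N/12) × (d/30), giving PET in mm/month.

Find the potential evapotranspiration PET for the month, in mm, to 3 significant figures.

71.2 mm

10T/I = 10 × 21.4 / 110.6 = 1.9349
(10T/I)^a = 1.9349^2.444 = 5.0187
Uncorrected PET = 16 × 5.0187 = 80.299 mm
Correction = (N/12)(d/30) = (11.4/12)(28/30) = 0.8867
PET = 80.299 × 0.8867 = 71.201 mm/month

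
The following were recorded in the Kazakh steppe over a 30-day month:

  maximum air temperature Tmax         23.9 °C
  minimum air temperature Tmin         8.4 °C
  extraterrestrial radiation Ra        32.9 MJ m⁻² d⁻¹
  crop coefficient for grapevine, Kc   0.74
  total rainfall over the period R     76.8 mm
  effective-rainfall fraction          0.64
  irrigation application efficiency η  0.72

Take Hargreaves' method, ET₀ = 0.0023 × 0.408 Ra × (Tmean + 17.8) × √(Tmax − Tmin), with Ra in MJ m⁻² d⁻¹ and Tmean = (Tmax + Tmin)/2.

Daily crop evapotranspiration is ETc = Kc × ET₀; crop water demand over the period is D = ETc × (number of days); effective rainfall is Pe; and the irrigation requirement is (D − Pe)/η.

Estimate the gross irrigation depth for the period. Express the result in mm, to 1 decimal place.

Tmean = (23.9 + 8.4)/2 = 16.15 °C
0.408 Ra = 0.408 × 32.9 = 13.4232 mm/d equivalent
ET₀ = 0.0023 × 13.4232 × (16.15 + 17.8) × √15.5 = 0.0023 × 13.4232 × 33.95 × 3.9370 = 4.1266 mm/d
ETc = Kc × ET₀ = 0.74 × 4.1266 = 3.0537 mm/d
Crop demand D = ETc × 30 d = 3.0537 × 30 = 91.611 mm
Pe = 0.64 × 76.8 = 49.152 mm
D − Pe = 91.611 − 49.152 = 42.459 mm
Gross irrigation = 42.459 / 0.72 = 58.971 mm

59.0 mm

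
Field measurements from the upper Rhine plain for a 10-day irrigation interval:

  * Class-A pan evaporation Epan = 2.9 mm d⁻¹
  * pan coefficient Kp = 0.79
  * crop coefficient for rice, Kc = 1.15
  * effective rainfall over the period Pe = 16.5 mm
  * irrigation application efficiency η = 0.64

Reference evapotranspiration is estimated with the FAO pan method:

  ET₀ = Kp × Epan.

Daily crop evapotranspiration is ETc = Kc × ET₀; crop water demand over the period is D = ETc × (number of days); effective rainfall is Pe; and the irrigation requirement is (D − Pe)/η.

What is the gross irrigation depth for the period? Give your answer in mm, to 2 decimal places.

15.39 mm

ET₀ = 0.79 × 2.9 = 2.2910 mm/d
ETc = Kc × ET₀ = 1.15 × 2.2910 = 2.6347 mm/d
Crop demand D = ETc × 10 d = 2.6347 × 10 = 26.347 mm
D − Pe = 26.347 − 16.5 = 9.847 mm
Gross irrigation = 9.847 / 0.64 = 15.386 mm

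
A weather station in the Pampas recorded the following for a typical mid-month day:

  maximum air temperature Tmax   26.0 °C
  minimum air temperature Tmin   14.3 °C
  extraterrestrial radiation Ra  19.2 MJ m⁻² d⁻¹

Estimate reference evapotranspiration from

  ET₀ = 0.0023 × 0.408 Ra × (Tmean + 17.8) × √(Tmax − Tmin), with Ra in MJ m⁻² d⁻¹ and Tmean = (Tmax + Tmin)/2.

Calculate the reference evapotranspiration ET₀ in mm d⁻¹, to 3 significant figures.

2.34 mm d⁻¹

Tmean = (26.0 + 14.3)/2 = 20.15 °C
0.408 Ra = 0.408 × 19.2 = 7.8336 mm/d equivalent
ET₀ = 0.0023 × 7.8336 × (20.15 + 17.8) × √11.7 = 0.0023 × 7.8336 × 37.95 × 3.4205 = 2.3388 mm/d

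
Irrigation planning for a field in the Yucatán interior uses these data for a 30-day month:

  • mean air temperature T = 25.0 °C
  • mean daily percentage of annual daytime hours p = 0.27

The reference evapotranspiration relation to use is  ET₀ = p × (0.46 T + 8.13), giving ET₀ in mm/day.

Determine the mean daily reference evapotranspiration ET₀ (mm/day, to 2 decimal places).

5.30 mm/day

ET₀ = 0.27 × (0.46 × 25.0 + 8.13) = 0.27 × 19.630 = 5.3001 mm/d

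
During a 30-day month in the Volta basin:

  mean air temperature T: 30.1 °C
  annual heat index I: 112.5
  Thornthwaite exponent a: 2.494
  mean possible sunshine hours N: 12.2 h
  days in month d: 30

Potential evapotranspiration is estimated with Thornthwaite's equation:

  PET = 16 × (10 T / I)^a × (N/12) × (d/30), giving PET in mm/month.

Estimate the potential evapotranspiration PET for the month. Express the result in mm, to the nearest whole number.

189 mm

10T/I = 10 × 30.1 / 112.5 = 2.6756
(10T/I)^a = 2.6756^2.494 = 11.6410
Uncorrected PET = 16 × 11.6410 = 186.256 mm
Correction = (N/12)(d/30) = (12.2/12)(30/30) = 1.0167
PET = 186.256 × 1.0167 = 189.366 mm/month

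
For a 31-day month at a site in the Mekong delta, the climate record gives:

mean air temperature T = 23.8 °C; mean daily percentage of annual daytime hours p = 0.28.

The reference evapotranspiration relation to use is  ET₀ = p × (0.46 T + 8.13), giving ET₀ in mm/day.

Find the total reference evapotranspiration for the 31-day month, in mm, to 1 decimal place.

ET₀ = 0.28 × (0.46 × 23.8 + 8.13) = 0.28 × 19.078 = 5.3418 mm/d
Monthly total = 5.3418 × 31 = 165.596 mm

165.6 mm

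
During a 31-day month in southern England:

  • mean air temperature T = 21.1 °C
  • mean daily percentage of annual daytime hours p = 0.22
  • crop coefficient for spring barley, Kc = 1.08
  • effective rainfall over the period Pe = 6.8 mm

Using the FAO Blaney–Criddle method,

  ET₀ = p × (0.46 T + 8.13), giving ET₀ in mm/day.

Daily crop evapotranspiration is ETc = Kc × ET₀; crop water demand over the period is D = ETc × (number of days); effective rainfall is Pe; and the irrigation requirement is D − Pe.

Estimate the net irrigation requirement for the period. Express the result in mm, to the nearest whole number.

ET₀ = 0.22 × (0.46 × 21.1 + 8.13) = 0.22 × 17.836 = 3.9239 mm/d
ETc = Kc × ET₀ = 1.08 × 3.9239 = 4.2378 mm/d
Crop demand D = ETc × 31 d = 4.2378 × 31 = 131.372 mm
D − Pe = 131.372 − 6.8 = 124.572 mm

125 mm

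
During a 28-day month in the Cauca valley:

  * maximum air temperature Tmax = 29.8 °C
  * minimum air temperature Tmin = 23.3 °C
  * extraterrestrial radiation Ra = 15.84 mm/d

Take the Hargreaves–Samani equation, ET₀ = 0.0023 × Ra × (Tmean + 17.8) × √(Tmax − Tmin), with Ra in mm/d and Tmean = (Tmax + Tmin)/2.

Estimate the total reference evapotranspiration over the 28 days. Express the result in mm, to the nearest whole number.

115 mm

Tmean = (29.8 + 23.3)/2 = 26.55 °C
ET₀ = 0.0023 × 15.84 × (26.55 + 17.8) × √6.5 = 0.0023 × 15.84 × 44.35 × 2.5495 = 4.1194 mm/d
Over 28 days: 4.1194 × 28 = 115.343 mm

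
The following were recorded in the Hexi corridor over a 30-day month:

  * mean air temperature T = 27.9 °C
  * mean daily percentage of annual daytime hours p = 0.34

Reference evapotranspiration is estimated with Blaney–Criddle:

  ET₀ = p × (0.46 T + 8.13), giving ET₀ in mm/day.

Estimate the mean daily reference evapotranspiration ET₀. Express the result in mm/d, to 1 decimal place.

ET₀ = 0.34 × (0.46 × 27.9 + 8.13) = 0.34 × 20.964 = 7.1278 mm/d

7.1 mm/d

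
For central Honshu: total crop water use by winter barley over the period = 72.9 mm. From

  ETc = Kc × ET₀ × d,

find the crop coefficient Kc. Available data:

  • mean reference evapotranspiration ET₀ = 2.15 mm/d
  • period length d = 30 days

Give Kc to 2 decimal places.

1.13

ETc = Kc × ET₀ × d  ⇒  Kc = ETc / (ET₀ × d)
Kc = 72.9 / (2.15 × 30) = 72.9 / 64.50 = 1.1302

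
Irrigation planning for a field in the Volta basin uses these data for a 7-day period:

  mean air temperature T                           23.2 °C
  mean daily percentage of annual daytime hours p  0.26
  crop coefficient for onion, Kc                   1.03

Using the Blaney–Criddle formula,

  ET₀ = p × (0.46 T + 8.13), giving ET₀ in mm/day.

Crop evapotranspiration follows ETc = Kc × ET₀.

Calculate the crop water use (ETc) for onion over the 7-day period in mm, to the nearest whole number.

ET₀ = 0.26 × (0.46 × 23.2 + 8.13) = 0.26 × 18.802 = 4.8885 mm/d
ETc = Kc × ET₀ = 1.03 × 4.8885 = 5.0352 mm/d
Over 7 days: 5.0352 × 7 = 35.246 mm

35 mm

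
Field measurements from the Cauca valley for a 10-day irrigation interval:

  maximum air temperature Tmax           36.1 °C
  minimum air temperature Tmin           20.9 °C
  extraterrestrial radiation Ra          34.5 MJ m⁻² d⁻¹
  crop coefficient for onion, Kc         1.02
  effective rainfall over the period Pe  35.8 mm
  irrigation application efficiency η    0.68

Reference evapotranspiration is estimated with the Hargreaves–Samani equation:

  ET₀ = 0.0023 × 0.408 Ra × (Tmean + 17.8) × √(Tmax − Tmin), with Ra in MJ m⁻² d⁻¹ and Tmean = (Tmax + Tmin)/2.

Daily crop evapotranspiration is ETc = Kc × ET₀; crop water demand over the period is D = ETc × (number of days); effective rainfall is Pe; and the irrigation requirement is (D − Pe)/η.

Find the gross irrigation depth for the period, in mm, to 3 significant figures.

Tmean = (36.1 + 20.9)/2 = 28.50 °C
0.408 Ra = 0.408 × 34.5 = 14.0760 mm/d equivalent
ET₀ = 0.0023 × 14.0760 × (28.50 + 17.8) × √15.2 = 0.0023 × 14.0760 × 46.30 × 3.8987 = 5.8440 mm/d
ETc = Kc × ET₀ = 1.02 × 5.8440 = 5.9609 mm/d
Crop demand D = ETc × 10 d = 5.9609 × 10 = 59.609 mm
D − Pe = 59.609 − 35.8 = 23.809 mm
Gross irrigation = 23.809 / 0.68 = 35.013 mm

35.0 mm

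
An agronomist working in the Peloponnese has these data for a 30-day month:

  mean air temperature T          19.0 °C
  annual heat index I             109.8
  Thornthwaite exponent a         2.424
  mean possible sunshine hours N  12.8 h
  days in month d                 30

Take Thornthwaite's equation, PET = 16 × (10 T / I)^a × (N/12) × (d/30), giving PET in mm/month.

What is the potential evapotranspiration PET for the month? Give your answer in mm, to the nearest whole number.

10T/I = 10 × 19.0 / 109.8 = 1.7304
(10T/I)^a = 1.7304^2.424 = 3.7780
Uncorrected PET = 16 × 3.7780 = 60.448 mm
Correction = (N/12)(d/30) = (12.8/12)(30/30) = 1.0667
PET = 60.448 × 1.0667 = 64.480 mm/month

64 mm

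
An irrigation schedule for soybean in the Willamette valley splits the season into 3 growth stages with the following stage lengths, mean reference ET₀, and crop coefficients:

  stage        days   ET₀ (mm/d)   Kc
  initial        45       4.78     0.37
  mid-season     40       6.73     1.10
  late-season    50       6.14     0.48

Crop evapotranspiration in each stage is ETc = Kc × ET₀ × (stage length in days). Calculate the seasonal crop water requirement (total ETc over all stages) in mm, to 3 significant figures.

initial: 0.37 × 4.78 × 45 = 79.59 mm
mid-season: 1.10 × 6.73 × 40 = 296.12 mm
late-season: 0.48 × 6.14 × 50 = 147.36 mm
Seasonal total = 523.07 mm

523 mm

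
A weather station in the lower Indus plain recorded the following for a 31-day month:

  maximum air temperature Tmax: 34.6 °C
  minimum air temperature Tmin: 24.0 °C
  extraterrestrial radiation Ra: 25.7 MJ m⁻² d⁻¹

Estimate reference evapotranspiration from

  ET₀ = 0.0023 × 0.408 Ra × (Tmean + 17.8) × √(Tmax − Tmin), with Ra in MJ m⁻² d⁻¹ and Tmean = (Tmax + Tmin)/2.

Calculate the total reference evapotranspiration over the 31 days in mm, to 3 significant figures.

Tmean = (34.6 + 24.0)/2 = 29.30 °C
0.408 Ra = 0.408 × 25.7 = 10.4856 mm/d equivalent
ET₀ = 0.0023 × 10.4856 × (29.30 + 17.8) × √10.6 = 0.0023 × 10.4856 × 47.10 × 3.2558 = 3.6983 mm/d
Over 31 days: 3.6983 × 31 = 114.647 mm

115 mm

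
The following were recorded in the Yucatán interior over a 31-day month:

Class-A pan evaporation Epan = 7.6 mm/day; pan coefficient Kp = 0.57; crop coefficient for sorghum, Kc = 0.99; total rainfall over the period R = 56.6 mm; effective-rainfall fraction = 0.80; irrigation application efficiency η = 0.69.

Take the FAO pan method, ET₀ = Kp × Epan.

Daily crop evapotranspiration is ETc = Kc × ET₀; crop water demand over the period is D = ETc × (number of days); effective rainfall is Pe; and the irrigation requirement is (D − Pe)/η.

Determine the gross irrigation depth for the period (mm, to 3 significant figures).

ET₀ = 0.57 × 7.6 = 4.3320 mm/d
ETc = Kc × ET₀ = 0.99 × 4.3320 = 4.2887 mm/d
Crop demand D = ETc × 31 d = 4.2887 × 31 = 132.950 mm
Pe = 0.80 × 56.6 = 45.280 mm
D − Pe = 132.950 − 45.280 = 87.670 mm
Gross irrigation = 87.670 / 0.69 = 127.058 mm

127 mm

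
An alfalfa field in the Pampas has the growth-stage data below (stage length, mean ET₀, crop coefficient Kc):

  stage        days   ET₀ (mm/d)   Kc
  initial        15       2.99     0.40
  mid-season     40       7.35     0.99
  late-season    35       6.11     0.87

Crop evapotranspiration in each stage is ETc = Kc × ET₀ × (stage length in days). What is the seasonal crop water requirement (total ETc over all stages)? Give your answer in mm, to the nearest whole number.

495 mm

initial: 0.40 × 2.99 × 15 = 17.94 mm
mid-season: 0.99 × 7.35 × 40 = 291.06 mm
late-season: 0.87 × 6.11 × 35 = 186.05 mm
Seasonal total = 495.05 mm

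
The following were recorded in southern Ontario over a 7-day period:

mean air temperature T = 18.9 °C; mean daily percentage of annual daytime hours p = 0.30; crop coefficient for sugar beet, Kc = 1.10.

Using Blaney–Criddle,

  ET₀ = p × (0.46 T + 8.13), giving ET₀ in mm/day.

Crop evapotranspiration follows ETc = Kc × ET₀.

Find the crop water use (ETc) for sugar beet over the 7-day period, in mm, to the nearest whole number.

ET₀ = 0.30 × (0.46 × 18.9 + 8.13) = 0.30 × 16.824 = 5.0472 mm/d
ETc = Kc × ET₀ = 1.10 × 5.0472 = 5.5519 mm/d
Over 7 days: 5.5519 × 7 = 38.863 mm

39 mm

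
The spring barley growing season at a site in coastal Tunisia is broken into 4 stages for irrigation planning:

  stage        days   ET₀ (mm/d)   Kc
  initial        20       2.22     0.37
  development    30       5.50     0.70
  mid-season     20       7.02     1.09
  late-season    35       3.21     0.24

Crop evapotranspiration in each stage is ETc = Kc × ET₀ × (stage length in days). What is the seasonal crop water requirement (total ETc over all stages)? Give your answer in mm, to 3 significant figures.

312 mm

initial: 0.37 × 2.22 × 20 = 16.43 mm
development: 0.70 × 5.50 × 30 = 115.50 mm
mid-season: 1.09 × 7.02 × 20 = 153.04 mm
late-season: 0.24 × 3.21 × 35 = 26.96 mm
Seasonal total = 311.93 mm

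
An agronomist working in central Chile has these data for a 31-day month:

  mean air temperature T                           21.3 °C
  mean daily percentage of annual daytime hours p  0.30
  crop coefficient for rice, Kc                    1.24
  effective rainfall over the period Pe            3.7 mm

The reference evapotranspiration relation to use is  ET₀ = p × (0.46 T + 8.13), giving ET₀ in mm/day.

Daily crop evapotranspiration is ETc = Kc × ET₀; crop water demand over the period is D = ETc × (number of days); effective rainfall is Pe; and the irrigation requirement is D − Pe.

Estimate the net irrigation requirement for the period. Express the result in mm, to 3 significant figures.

203 mm

ET₀ = 0.30 × (0.46 × 21.3 + 8.13) = 0.30 × 17.928 = 5.3784 mm/d
ETc = Kc × ET₀ = 1.24 × 5.3784 = 6.6692 mm/d
Crop demand D = ETc × 31 d = 6.6692 × 31 = 206.745 mm
D − Pe = 206.745 − 3.7 = 203.045 mm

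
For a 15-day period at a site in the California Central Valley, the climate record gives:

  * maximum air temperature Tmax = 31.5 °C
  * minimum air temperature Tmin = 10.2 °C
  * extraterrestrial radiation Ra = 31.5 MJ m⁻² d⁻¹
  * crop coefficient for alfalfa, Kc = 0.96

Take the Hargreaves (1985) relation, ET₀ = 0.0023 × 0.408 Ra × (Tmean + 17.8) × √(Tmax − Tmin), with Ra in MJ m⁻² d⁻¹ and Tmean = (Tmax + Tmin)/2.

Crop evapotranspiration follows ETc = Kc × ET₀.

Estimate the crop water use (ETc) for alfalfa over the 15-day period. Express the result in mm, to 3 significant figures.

Tmean = (31.5 + 10.2)/2 = 20.85 °C
0.408 Ra = 0.408 × 31.5 = 12.8520 mm/d equivalent
ET₀ = 0.0023 × 12.8520 × (20.85 + 17.8) × √21.3 = 0.0023 × 12.8520 × 38.65 × 4.6152 = 5.2728 mm/d
ETc = Kc × ET₀ = 0.96 × 5.2728 = 5.0619 mm/d
Over 15 days: 5.0619 × 15 = 75.929 mm

75.9 mm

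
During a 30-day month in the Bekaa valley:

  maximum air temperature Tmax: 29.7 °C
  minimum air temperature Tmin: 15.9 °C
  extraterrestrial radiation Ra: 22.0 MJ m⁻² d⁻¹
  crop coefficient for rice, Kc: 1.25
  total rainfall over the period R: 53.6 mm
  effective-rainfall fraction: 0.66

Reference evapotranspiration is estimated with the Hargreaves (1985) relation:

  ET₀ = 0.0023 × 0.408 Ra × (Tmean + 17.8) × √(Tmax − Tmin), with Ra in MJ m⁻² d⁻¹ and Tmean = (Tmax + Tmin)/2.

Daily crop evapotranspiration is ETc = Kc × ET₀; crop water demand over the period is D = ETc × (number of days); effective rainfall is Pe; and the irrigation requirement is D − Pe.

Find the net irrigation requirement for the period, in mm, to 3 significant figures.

81.4 mm

Tmean = (29.7 + 15.9)/2 = 22.80 °C
0.408 Ra = 0.408 × 22.0 = 8.9760 mm/d equivalent
ET₀ = 0.0023 × 8.9760 × (22.80 + 17.8) × √13.8 = 0.0023 × 8.9760 × 40.60 × 3.7148 = 3.1137 mm/d
ETc = Kc × ET₀ = 1.25 × 3.1137 = 3.8921 mm/d
Crop demand D = ETc × 30 d = 3.8921 × 30 = 116.763 mm
Pe = 0.66 × 53.6 = 35.376 mm
D − Pe = 116.763 − 35.376 = 81.387 mm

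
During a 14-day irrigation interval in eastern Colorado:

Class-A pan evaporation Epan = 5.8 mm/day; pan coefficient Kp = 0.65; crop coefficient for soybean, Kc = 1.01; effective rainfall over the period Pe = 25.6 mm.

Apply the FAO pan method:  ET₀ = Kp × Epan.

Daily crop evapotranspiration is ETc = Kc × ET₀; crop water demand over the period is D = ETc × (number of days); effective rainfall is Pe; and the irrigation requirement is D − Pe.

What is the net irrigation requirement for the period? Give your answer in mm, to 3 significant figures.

27.7 mm

ET₀ = 0.65 × 5.8 = 3.7700 mm/d
ETc = Kc × ET₀ = 1.01 × 3.7700 = 3.8077 mm/d
Crop demand D = ETc × 14 d = 3.8077 × 14 = 53.308 mm
D − Pe = 53.308 − 25.6 = 27.708 mm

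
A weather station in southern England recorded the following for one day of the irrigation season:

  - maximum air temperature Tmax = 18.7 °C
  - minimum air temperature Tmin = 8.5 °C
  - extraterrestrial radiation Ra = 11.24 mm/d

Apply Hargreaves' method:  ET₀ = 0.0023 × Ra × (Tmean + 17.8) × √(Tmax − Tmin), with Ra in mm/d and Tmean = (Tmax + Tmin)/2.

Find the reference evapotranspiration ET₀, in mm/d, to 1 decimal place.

2.6 mm/d

Tmean = (18.7 + 8.5)/2 = 13.60 °C
ET₀ = 0.0023 × 11.24 × (13.60 + 17.8) × √10.2 = 0.0023 × 11.24 × 31.40 × 3.1937 = 2.5925 mm/d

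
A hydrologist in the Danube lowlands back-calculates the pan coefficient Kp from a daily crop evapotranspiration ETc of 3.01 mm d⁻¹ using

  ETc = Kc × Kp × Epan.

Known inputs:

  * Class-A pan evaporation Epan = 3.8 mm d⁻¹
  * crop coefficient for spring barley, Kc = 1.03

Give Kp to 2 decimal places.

ETc = Kc × Kp × Epan  ⇒  Kp = ETc / (Kc × Epan)
Kp = 3.01 / (1.03 × 3.8) = 3.01 / 3.914 = 0.7690

0.77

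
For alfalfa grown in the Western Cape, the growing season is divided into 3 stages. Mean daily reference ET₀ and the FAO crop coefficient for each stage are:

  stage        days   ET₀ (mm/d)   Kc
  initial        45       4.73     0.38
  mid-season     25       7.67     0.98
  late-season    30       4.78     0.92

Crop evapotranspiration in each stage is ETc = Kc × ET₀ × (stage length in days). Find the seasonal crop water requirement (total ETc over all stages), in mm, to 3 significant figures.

401 mm

initial: 0.38 × 4.73 × 45 = 80.88 mm
mid-season: 0.98 × 7.67 × 25 = 187.92 mm
late-season: 0.92 × 4.78 × 30 = 131.93 mm
Seasonal total = 400.73 mm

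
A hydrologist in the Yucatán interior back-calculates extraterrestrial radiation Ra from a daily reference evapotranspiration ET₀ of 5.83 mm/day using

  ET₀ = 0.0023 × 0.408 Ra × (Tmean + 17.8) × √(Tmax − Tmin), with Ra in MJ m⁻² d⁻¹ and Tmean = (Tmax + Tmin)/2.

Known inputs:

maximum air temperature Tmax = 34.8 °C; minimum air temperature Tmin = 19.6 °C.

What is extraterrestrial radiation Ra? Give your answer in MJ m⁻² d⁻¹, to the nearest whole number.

35 MJ m⁻² d⁻¹

Tmean = (34.8+19.6)/2 = 27.20 °C; ΔT = 15.2
Ra = ET₀ / [0.0023 × 0.408 × (Tmean+17.8) × √ΔT]
   = 5.83 / (0.0023 × 0.408 × 45.00 × 3.8987) = 35.412 MJ m⁻² d⁻¹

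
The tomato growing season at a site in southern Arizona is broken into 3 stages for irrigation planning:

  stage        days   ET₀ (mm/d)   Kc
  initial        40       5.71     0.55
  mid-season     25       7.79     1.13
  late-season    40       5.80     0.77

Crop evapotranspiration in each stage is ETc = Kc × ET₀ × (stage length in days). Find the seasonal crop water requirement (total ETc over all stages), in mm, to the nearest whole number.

initial: 0.55 × 5.71 × 40 = 125.62 mm
mid-season: 1.13 × 7.79 × 25 = 220.07 mm
late-season: 0.77 × 5.80 × 40 = 178.64 mm
Seasonal total = 524.33 mm

524 mm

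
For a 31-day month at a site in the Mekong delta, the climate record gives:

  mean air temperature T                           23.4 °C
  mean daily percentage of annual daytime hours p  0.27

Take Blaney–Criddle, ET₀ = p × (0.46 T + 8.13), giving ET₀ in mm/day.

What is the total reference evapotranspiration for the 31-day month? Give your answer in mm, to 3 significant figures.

ET₀ = 0.27 × (0.46 × 23.4 + 8.13) = 0.27 × 18.894 = 5.1014 mm/d
Monthly total = 5.1014 × 31 = 158.143 mm

158 mm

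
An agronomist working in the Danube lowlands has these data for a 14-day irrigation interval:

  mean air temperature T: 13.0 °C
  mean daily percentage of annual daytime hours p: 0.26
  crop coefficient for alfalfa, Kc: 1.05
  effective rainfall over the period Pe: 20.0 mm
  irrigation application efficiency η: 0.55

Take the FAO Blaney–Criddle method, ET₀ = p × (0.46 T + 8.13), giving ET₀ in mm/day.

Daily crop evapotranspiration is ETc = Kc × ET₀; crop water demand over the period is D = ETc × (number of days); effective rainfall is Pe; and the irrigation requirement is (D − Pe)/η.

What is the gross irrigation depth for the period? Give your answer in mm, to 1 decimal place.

ET₀ = 0.26 × (0.46 × 13.0 + 8.13) = 0.26 × 14.110 = 3.6686 mm/d
ETc = Kc × ET₀ = 1.05 × 3.6686 = 3.8520 mm/d
Crop demand D = ETc × 14 d = 3.8520 × 14 = 53.928 mm
D − Pe = 53.928 − 20.0 = 33.928 mm
Gross irrigation = 33.928 / 0.55 = 61.687 mm

61.7 mm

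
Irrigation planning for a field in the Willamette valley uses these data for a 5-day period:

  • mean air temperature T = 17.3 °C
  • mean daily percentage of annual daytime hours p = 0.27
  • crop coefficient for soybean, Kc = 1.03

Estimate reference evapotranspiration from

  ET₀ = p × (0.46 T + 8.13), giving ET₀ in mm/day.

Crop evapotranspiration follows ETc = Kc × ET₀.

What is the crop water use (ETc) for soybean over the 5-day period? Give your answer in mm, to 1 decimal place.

22.4 mm

ET₀ = 0.27 × (0.46 × 17.3 + 8.13) = 0.27 × 16.088 = 4.3438 mm/d
ETc = Kc × ET₀ = 1.03 × 4.3438 = 4.4741 mm/d
Over 5 days: 4.4741 × 5 = 22.371 mm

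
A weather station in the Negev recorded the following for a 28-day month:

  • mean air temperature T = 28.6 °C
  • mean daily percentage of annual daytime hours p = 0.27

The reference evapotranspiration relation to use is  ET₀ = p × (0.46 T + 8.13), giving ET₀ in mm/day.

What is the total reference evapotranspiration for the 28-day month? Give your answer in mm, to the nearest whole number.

ET₀ = 0.27 × (0.46 × 28.6 + 8.13) = 0.27 × 21.286 = 5.7472 mm/d
Monthly total = 5.7472 × 28 = 160.922 mm

161 mm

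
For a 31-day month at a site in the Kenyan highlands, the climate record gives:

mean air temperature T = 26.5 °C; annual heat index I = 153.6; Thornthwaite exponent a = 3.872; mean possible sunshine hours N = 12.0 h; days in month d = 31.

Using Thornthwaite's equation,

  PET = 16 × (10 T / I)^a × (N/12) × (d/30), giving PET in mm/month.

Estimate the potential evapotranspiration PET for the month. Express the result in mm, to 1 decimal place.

136.6 mm

10T/I = 10 × 26.5 / 153.6 = 1.7253
(10T/I)^a = 1.7253^3.872 = 8.2630
Uncorrected PET = 16 × 8.2630 = 132.208 mm
Correction = (N/12)(d/30) = (12.0/12)(31/30) = 1.0333
PET = 132.208 × 1.0333 = 136.611 mm/month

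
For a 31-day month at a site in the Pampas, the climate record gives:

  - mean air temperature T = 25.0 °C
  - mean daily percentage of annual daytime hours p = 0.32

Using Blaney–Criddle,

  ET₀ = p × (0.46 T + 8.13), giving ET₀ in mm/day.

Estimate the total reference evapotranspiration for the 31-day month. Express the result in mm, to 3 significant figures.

195 mm

ET₀ = 0.32 × (0.46 × 25.0 + 8.13) = 0.32 × 19.630 = 6.2816 mm/d
Monthly total = 6.2816 × 31 = 194.730 mm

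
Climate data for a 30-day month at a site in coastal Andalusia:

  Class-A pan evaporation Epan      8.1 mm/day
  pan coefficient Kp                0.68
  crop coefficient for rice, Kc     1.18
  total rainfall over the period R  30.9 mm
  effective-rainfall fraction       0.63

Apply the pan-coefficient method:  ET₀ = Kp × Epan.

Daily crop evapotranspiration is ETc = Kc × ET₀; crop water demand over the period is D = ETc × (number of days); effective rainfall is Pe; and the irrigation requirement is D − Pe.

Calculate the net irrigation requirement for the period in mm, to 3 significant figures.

ET₀ = 0.68 × 8.1 = 5.5080 mm/d
ETc = Kc × ET₀ = 1.18 × 5.5080 = 6.4994 mm/d
Crop demand D = ETc × 30 d = 6.4994 × 30 = 194.982 mm
Pe = 0.63 × 30.9 = 19.467 mm
D − Pe = 194.982 − 19.467 = 175.515 mm

176 mm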